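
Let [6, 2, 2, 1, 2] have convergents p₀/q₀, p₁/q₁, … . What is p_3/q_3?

Using pₖ = aₖpₖ₋₁ + pₖ₋₂, qₖ = aₖqₖ₋₁ + qₖ₋₂ (with p₋₁=1, p₋₂=0, q₋₁=0, q₋₂=1):
  k=0: a=6, p=6, q=1
  k=1: a=2, p=13, q=2
  k=2: a=2, p=32, q=5
  k=3: a=1, p=45, q=7

45/7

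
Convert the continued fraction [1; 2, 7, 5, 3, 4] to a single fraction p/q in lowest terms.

1557/1061

Fold from the inside: start with 4/1.
  3 + 1/4 = 13/4
  5 + 4/13 = 69/13
  7 + 13/69 = 496/69
  2 + 69/496 = 1061/496
  1 + 496/1061 = 1557/1061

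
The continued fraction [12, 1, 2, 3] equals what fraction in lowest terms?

Using pₖ = aₖpₖ₋₁ + pₖ₋₂ and qₖ = aₖqₖ₋₁ + qₖ₋₂:
  k=0: a=12, p=12, q=1
  k=1: a=1, p=13, q=1
  k=2: a=2, p=38, q=3
  k=3: a=3, p=127, q=10

127/10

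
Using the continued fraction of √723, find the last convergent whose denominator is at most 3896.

104086/3871

√723 = [26; 1, 7, 1, 52, …] (period length 4).
Convergents:
  p_0/q_0 = 26/1
  p_1/q_1 = 27/1
  p_2/q_2 = 215/8
  p_3/q_3 = 242/9
  p_4/q_4 = 12799/476
  p_5/q_5 = 13041/485
  p_6/q_6 = 104086/3871
  p_7/q_7 = 117127/4356
q_6 = 3871 ≤ 3896 < 4356 = q_7, so the answer is 104086/3871.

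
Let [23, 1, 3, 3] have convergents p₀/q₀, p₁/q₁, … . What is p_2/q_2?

Using pₖ = aₖpₖ₋₁ + pₖ₋₂, qₖ = aₖqₖ₋₁ + qₖ₋₂ (with p₋₁=1, p₋₂=0, q₋₁=0, q₋₂=1):
  k=0: a=23, p=23, q=1
  k=1: a=1, p=24, q=1
  k=2: a=3, p=95, q=4

95/4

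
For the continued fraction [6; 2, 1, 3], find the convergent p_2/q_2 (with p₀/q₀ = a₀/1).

Using pₖ = aₖpₖ₋₁ + pₖ₋₂, qₖ = aₖqₖ₋₁ + qₖ₋₂ (with p₋₁=1, p₋₂=0, q₋₁=0, q₋₂=1):
  k=0: a=6, p=6, q=1
  k=1: a=2, p=13, q=2
  k=2: a=1, p=19, q=3

19/3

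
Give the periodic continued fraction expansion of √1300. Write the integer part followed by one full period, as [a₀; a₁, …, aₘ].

[36; 18, 72]

a₀ = ⌊√1300⌋ = 36.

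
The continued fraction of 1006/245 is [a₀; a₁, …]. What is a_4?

1

1006 = 4·245 + 26   →  a_0 = 4
245 = 9·26 + 11   →  a_1 = 9
26 = 2·11 + 4   →  a_2 = 2
11 = 2·4 + 3   →  a_3 = 2
4 = 1·3 + 1   →  a_4 = 1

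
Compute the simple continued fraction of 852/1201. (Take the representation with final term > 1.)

[0; 1, 2, 2, 3, 1, 3, 10]

852 = 0×1201 + 852
1201 = 1×852 + 349
852 = 2×349 + 154
349 = 2×154 + 41
154 = 3×41 + 31
41 = 1×31 + 10
31 = 3×10 + 1
10 = 10×1 + 0  (stop)
So 852/1201 = [0; 1, 2, 2, 3, 1, 3, 10].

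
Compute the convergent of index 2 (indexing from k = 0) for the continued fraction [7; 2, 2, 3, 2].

Using pₖ = aₖpₖ₋₁ + pₖ₋₂, qₖ = aₖqₖ₋₁ + qₖ₋₂ (with p₋₁=1, p₋₂=0, q₋₁=0, q₋₂=1):
  k=0: a=7, p=7, q=1
  k=1: a=2, p=15, q=2
  k=2: a=2, p=37, q=5

37/5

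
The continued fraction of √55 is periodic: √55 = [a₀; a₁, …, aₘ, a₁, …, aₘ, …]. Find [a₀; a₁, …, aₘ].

a₀ = ⌊√55⌋ = 7.

[7; 2, 2, 2, 14]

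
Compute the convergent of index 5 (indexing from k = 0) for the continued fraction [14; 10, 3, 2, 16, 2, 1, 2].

34369/2438

Using pₖ = aₖpₖ₋₁ + pₖ₋₂, qₖ = aₖqₖ₋₁ + qₖ₋₂ (with p₋₁=1, p₋₂=0, q₋₁=0, q₋₂=1):
  k=0: a=14, p=14, q=1
  k=1: a=10, p=141, q=10
  k=2: a=3, p=437, q=31
  k=3: a=2, p=1015, q=72
  k=4: a=16, p=16677, q=1183
  k=5: a=2, p=34369, q=2438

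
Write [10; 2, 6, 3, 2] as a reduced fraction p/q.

994/95

Using pₖ = aₖpₖ₋₁ + pₖ₋₂ and qₖ = aₖqₖ₋₁ + qₖ₋₂:
  k=0: a=10, p=10, q=1
  k=1: a=2, p=21, q=2
  k=2: a=6, p=136, q=13
  k=3: a=3, p=429, q=41
  k=4: a=2, p=994, q=95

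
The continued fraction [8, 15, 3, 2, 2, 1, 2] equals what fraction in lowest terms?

Using pₖ = aₖpₖ₋₁ + pₖ₋₂ and qₖ = aₖqₖ₋₁ + qₖ₋₂:
  k=0: a=8, p=8, q=1
  k=1: a=15, p=121, q=15
  k=2: a=3, p=371, q=46
  k=3: a=2, p=863, q=107
  k=4: a=2, p=2097, q=260
  k=5: a=1, p=2960, q=367
  k=6: a=2, p=8017, q=994

8017/994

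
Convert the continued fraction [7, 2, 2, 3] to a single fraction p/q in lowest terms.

Using pₖ = aₖpₖ₋₁ + pₖ₋₂ and qₖ = aₖqₖ₋₁ + qₖ₋₂:
  k=0: a=7, p=7, q=1
  k=1: a=2, p=15, q=2
  k=2: a=2, p=37, q=5
  k=3: a=3, p=126, q=17

126/17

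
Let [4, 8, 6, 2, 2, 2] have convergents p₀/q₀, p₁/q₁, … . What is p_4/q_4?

1076/261

Using pₖ = aₖpₖ₋₁ + pₖ₋₂, qₖ = aₖqₖ₋₁ + qₖ₋₂ (with p₋₁=1, p₋₂=0, q₋₁=0, q₋₂=1):
  k=0: a=4, p=4, q=1
  k=1: a=8, p=33, q=8
  k=2: a=6, p=202, q=49
  k=3: a=2, p=437, q=106
  k=4: a=2, p=1076, q=261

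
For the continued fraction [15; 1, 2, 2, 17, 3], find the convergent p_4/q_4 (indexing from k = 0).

Using pₖ = aₖpₖ₋₁ + pₖ₋₂, qₖ = aₖqₖ₋₁ + qₖ₋₂ (with p₋₁=1, p₋₂=0, q₋₁=0, q₋₂=1):
  k=0: a=15, p=15, q=1
  k=1: a=1, p=16, q=1
  k=2: a=2, p=47, q=3
  k=3: a=2, p=110, q=7
  k=4: a=17, p=1917, q=122

1917/122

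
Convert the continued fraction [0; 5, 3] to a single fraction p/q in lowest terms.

Using pₖ = aₖpₖ₋₁ + pₖ₋₂ and qₖ = aₖqₖ₋₁ + qₖ₋₂:
  k=0: a=0, p=0, q=1
  k=1: a=5, p=1, q=5
  k=2: a=3, p=3, q=16

3/16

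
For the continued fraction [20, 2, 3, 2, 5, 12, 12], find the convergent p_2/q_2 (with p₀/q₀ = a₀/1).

143/7

Using pₖ = aₖpₖ₋₁ + pₖ₋₂, qₖ = aₖqₖ₋₁ + qₖ₋₂ (with p₋₁=1, p₋₂=0, q₋₁=0, q₋₂=1):
  k=0: a=20, p=20, q=1
  k=1: a=2, p=41, q=2
  k=2: a=3, p=143, q=7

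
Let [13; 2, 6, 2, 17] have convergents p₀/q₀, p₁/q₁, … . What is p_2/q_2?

Using pₖ = aₖpₖ₋₁ + pₖ₋₂, qₖ = aₖqₖ₋₁ + qₖ₋₂ (with p₋₁=1, p₋₂=0, q₋₁=0, q₋₂=1):
  k=0: a=13, p=13, q=1
  k=1: a=2, p=27, q=2
  k=2: a=6, p=175, q=13

175/13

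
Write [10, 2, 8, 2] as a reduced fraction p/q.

377/36

Using pₖ = aₖpₖ₋₁ + pₖ₋₂ and qₖ = aₖqₖ₋₁ + qₖ₋₂:
  k=0: a=10, p=10, q=1
  k=1: a=2, p=21, q=2
  k=2: a=8, p=178, q=17
  k=3: a=2, p=377, q=36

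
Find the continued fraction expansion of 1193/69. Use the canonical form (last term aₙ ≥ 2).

[17; 3, 2, 4, 2]

1193 = 17*69 + 20
69 = 3*20 + 9
20 = 2*9 + 2
9 = 4*2 + 1
2 = 2*1 + 0  (stop)
So 1193/69 = [17; 3, 2, 4, 2].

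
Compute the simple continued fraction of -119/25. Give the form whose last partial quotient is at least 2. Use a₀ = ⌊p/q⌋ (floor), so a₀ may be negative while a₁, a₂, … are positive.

-119 = -5*25 + 6
25 = 4*6 + 1
6 = 6*1 + 0  (stop)
So -119/25 = [-5; 4, 6].

[-5; 4, 6]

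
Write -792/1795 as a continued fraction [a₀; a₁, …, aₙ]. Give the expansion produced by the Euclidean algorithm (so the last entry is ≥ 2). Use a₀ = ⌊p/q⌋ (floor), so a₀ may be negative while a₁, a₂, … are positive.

-792 = -1·1795 + 1003
1795 = 1·1003 + 792
1003 = 1·792 + 211
792 = 3·211 + 159
211 = 1·159 + 52
159 = 3·52 + 3
52 = 17·3 + 1
3 = 3·1 + 0  (stop)
So -792/1795 = [-1; 1, 1, 3, 1, 3, 17, 3].

[-1; 1, 1, 3, 1, 3, 17, 3]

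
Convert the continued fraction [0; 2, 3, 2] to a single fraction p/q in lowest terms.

7/16

Using pₖ = aₖpₖ₋₁ + pₖ₋₂ and qₖ = aₖqₖ₋₁ + qₖ₋₂:
  k=0: a=0, p=0, q=1
  k=1: a=2, p=1, q=2
  k=2: a=3, p=3, q=7
  k=3: a=2, p=7, q=16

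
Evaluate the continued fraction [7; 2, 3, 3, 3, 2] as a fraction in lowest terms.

1301/175

Using pₖ = aₖpₖ₋₁ + pₖ₋₂ and qₖ = aₖqₖ₋₁ + qₖ₋₂:
  k=0: a=7, p=7, q=1
  k=1: a=2, p=15, q=2
  k=2: a=3, p=52, q=7
  k=3: a=3, p=171, q=23
  k=4: a=3, p=565, q=76
  k=5: a=2, p=1301, q=175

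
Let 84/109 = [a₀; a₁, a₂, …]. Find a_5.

84 = 0·109 + 84   →  a_0 = 0
109 = 1·84 + 25   →  a_1 = 1
84 = 3·25 + 9   →  a_2 = 3
25 = 2·9 + 7   →  a_3 = 2
9 = 1·7 + 2   →  a_4 = 1
7 = 3·2 + 1   →  a_5 = 3

3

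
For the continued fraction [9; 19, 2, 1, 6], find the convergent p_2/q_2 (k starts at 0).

Using pₖ = aₖpₖ₋₁ + pₖ₋₂, qₖ = aₖqₖ₋₁ + qₖ₋₂ (with p₋₁=1, p₋₂=0, q₋₁=0, q₋₂=1):
  k=0: a=9, p=9, q=1
  k=1: a=19, p=172, q=19
  k=2: a=2, p=353, q=39

353/39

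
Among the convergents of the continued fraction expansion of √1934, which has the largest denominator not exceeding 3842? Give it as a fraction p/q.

168301/3827

√1934 = [43; 1, 42, 1, 86, …] (period length 4).
Convergents:
  p_0/q_0 = 43/1
  p_1/q_1 = 44/1
  p_2/q_2 = 1891/43
  p_3/q_3 = 1935/44
  p_4/q_4 = 168301/3827
  p_5/q_5 = 170236/3871
q_4 = 3827 ≤ 3842 < 3871 = q_5, so the answer is 168301/3827.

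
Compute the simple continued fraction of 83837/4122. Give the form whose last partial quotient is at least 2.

[20; 2, 1, 19, 4, 17]

83837 = 20*4122 + 1397
4122 = 2*1397 + 1328
1397 = 1*1328 + 69
1328 = 19*69 + 17
69 = 4*17 + 1
17 = 17*1 + 0  (stop)
So 83837/4122 = [20; 2, 1, 19, 4, 17].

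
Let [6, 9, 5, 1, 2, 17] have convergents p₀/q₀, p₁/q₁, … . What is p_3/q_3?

336/55

Using pₖ = aₖpₖ₋₁ + pₖ₋₂, qₖ = aₖqₖ₋₁ + qₖ₋₂ (with p₋₁=1, p₋₂=0, q₋₁=0, q₋₂=1):
  k=0: a=6, p=6, q=1
  k=1: a=9, p=55, q=9
  k=2: a=5, p=281, q=46
  k=3: a=1, p=336, q=55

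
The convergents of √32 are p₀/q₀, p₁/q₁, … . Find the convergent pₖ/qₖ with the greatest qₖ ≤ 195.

577/102

√32 = [5; 1, 1, 1, 10, …] (period length 4).
Convergents:
  p_0/q_0 = 5/1
  p_1/q_1 = 6/1
  p_2/q_2 = 11/2
  p_3/q_3 = 17/3
  p_4/q_4 = 181/32
  p_5/q_5 = 198/35
  p_6/q_6 = 379/67
  p_7/q_7 = 577/102
  p_8/q_8 = 6149/1087
q_7 = 102 ≤ 195 < 1087 = q_8, so the answer is 577/102.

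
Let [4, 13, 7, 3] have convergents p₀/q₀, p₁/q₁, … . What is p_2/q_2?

375/92

Using pₖ = aₖpₖ₋₁ + pₖ₋₂, qₖ = aₖqₖ₋₁ + qₖ₋₂ (with p₋₁=1, p₋₂=0, q₋₁=0, q₋₂=1):
  k=0: a=4, p=4, q=1
  k=1: a=13, p=53, q=13
  k=2: a=7, p=375, q=92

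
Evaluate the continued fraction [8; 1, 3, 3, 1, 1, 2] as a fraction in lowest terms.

675/77

Using pₖ = aₖpₖ₋₁ + pₖ₋₂ and qₖ = aₖqₖ₋₁ + qₖ₋₂:
  k=0: a=8, p=8, q=1
  k=1: a=1, p=9, q=1
  k=2: a=3, p=35, q=4
  k=3: a=3, p=114, q=13
  k=4: a=1, p=149, q=17
  k=5: a=1, p=263, q=30
  k=6: a=2, p=675, q=77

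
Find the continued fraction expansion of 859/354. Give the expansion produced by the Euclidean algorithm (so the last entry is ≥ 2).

[2; 2, 2, 1, 9, 2, 2]

859 = 2*354 + 151
354 = 2*151 + 52
151 = 2*52 + 47
52 = 1*47 + 5
47 = 9*5 + 2
5 = 2*2 + 1
2 = 2*1 + 0  (stop)
So 859/354 = [2; 2, 2, 1, 9, 2, 2].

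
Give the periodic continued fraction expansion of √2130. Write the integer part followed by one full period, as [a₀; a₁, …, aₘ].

[46; 6, 1, 1, 2, 1, 1, 6, 92]

a₀ = ⌊√2130⌋ = 46.
With m₀=0, d₀=1 and mₖ₊₁ = dₖaₖ − mₖ, dₖ₊₁ = (n − mₖ₊₁²)/dₖ, aₖ₊₁ = ⌊(a₀+mₖ₊₁)/dₖ₊₁⌋:
  k=1: m=46, d=14, a=6
  k=2: m=38, d=49, a=1
  k=3: m=11, d=41, a=1
  k=4: m=30, d=30, a=2
  k=5: m=30, d=41, a=1
  k=6: m=11, d=49, a=1
  k=7: m=38, d=14, a=6
  k=8: m=46, d=1, a=92
d=1 and a=2a₀=92 at k=8, so the next step gives (m, d) = (46, 14) again — its k=1 value — and the period has length 8.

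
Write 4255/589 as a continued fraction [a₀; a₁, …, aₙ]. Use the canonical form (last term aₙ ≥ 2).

[7; 4, 2, 6, 10]

4255 = 7·589 + 132
589 = 4·132 + 61
132 = 2·61 + 10
61 = 6·10 + 1
10 = 10·1 + 0  (stop)
So 4255/589 = [7; 4, 2, 6, 10].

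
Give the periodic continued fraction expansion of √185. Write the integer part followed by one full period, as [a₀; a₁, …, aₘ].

a₀ = ⌊√185⌋ = 13.
With m₀=0, d₀=1 and mₖ₊₁ = dₖaₖ − mₖ, dₖ₊₁ = (n − mₖ₊₁²)/dₖ, aₖ₊₁ = ⌊(a₀+mₖ₊₁)/dₖ₊₁⌋:
  k=1: m=13, d=16, a=1
  k=2: m=3, d=11, a=1
  k=3: m=8, d=11, a=1
  k=4: m=3, d=16, a=1
  k=5: m=13, d=1, a=26
d=1 and a=2a₀=26 at k=5, so the next step gives (m, d) = (13, 16) again — its k=1 value — and the period has length 5.

[13; 1, 1, 1, 1, 26]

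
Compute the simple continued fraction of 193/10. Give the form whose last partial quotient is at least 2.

193 = 19·10 + 3
10 = 3·3 + 1
3 = 3·1 + 0  (stop)
So 193/10 = [19; 3, 3].

[19; 3, 3]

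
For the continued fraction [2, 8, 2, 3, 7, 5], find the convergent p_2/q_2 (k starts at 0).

36/17

Using pₖ = aₖpₖ₋₁ + pₖ₋₂, qₖ = aₖqₖ₋₁ + qₖ₋₂ (with p₋₁=1, p₋₂=0, q₋₁=0, q₋₂=1):
  k=0: a=2, p=2, q=1
  k=1: a=8, p=17, q=8
  k=2: a=2, p=36, q=17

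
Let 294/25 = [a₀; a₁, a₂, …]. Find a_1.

294 = 11·25 + 19   →  a_0 = 11
25 = 1·19 + 6   →  a_1 = 1

1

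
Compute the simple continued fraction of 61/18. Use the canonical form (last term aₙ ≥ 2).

61 = 3·18 + 7
18 = 2·7 + 4
7 = 1·4 + 3
4 = 1·3 + 1
3 = 3·1 + 0  (stop)
So 61/18 = [3; 2, 1, 1, 3].

[3; 2, 1, 1, 3]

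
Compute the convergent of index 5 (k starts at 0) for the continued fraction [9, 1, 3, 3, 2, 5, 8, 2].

Using pₖ = aₖpₖ₋₁ + pₖ₋₂, qₖ = aₖqₖ₋₁ + qₖ₋₂ (with p₋₁=1, p₋₂=0, q₋₁=0, q₋₂=1):
  k=0: a=9, p=9, q=1
  k=1: a=1, p=10, q=1
  k=2: a=3, p=39, q=4
  k=3: a=3, p=127, q=13
  k=4: a=2, p=293, q=30
  k=5: a=5, p=1592, q=163

1592/163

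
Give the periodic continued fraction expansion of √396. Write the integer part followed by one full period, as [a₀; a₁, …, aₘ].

[19; 1, 8, 1, 38]

a₀ = ⌊√396⌋ = 19.
With m₀=0, d₀=1 and mₖ₊₁ = dₖaₖ − mₖ, dₖ₊₁ = (n − mₖ₊₁²)/dₖ, aₖ₊₁ = ⌊(a₀+mₖ₊₁)/dₖ₊₁⌋:
  k=1: m=19, d=35, a=1
  k=2: m=16, d=4, a=8
  k=3: m=16, d=35, a=1
  k=4: m=19, d=1, a=38
d=1 and a=2a₀=38 at k=4, so the next step gives (m, d) = (19, 35) again — its k=1 value — and the period has length 4.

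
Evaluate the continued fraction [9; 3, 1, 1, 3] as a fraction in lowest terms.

Fold from the inside: start with 3/1.
  1 + 1/3 = 4/3
  1 + 3/4 = 7/4
  3 + 4/7 = 25/7
  9 + 7/25 = 232/25

232/25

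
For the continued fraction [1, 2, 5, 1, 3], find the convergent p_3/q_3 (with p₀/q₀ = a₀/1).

19/13

Using pₖ = aₖpₖ₋₁ + pₖ₋₂, qₖ = aₖqₖ₋₁ + qₖ₋₂ (with p₋₁=1, p₋₂=0, q₋₁=0, q₋₂=1):
  k=0: a=1, p=1, q=1
  k=1: a=2, p=3, q=2
  k=2: a=5, p=16, q=11
  k=3: a=1, p=19, q=13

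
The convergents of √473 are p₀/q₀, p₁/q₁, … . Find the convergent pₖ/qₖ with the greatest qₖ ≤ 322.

3806/175

√473 = [21; 1, 2, 1, 42, …] (period length 4).
Convergents:
  p_0/q_0 = 21/1
  p_1/q_1 = 22/1
  p_2/q_2 = 65/3
  p_3/q_3 = 87/4
  p_4/q_4 = 3719/171
  p_5/q_5 = 3806/175
  p_6/q_6 = 11331/521
q_5 = 175 ≤ 322 < 521 = q_6, so the answer is 3806/175.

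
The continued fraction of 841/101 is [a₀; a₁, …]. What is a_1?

3

841 = 8·101 + 33   →  a_0 = 8
101 = 3·33 + 2   →  a_1 = 3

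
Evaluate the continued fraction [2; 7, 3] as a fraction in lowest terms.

Fold from the inside: start with 3/1.
  7 + 1/3 = 22/3
  2 + 3/22 = 47/22

47/22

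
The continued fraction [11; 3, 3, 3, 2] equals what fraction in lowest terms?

Using pₖ = aₖpₖ₋₁ + pₖ₋₂ and qₖ = aₖqₖ₋₁ + qₖ₋₂:
  k=0: a=11, p=11, q=1
  k=1: a=3, p=34, q=3
  k=2: a=3, p=113, q=10
  k=3: a=3, p=373, q=33
  k=4: a=2, p=859, q=76

859/76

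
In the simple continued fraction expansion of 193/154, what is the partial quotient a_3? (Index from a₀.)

193 = 1·154 + 39   →  a_0 = 1
154 = 3·39 + 37   →  a_1 = 3
39 = 1·37 + 2   →  a_2 = 1
37 = 18·2 + 1   →  a_3 = 18

18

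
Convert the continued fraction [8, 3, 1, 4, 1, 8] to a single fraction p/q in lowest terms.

1677/203

Fold from the inside: start with 8/1.
  1 + 1/8 = 9/8
  4 + 8/9 = 44/9
  1 + 9/44 = 53/44
  3 + 44/53 = 203/53
  8 + 53/203 = 1677/203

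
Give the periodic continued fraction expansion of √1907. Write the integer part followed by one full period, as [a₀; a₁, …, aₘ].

a₀ = ⌊√1907⌋ = 43.

[43; 1, 2, 43, 2, 1, 86]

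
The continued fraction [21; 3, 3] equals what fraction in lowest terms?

213/10

Fold from the inside: start with 3/1.
  3 + 1/3 = 10/3
  21 + 3/10 = 213/10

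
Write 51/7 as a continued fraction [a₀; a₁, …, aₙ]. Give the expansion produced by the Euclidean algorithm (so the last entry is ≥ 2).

[7; 3, 2]

51 = 7·7 + 2
7 = 3·2 + 1
2 = 2·1 + 0  (stop)
So 51/7 = [7; 3, 2].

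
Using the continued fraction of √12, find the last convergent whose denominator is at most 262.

√12 = [3; 2, 6, …] (period length 2).
Convergents:
  p_0/q_0 = 3/1
  p_1/q_1 = 7/2
  p_2/q_2 = 45/13
  p_3/q_3 = 97/28
  p_4/q_4 = 627/181
  p_5/q_5 = 1351/390
q_4 = 181 ≤ 262 < 390 = q_5, so the answer is 627/181.

627/181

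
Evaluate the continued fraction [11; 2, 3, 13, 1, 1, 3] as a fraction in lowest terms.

7761/679

Fold from the inside: start with 3/1.
  1 + 1/3 = 4/3
  1 + 3/4 = 7/4
  13 + 4/7 = 95/7
  3 + 7/95 = 292/95
  2 + 95/292 = 679/292
  11 + 292/679 = 7761/679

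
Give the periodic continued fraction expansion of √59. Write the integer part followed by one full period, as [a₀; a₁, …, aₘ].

[7; 1, 2, 7, 2, 1, 14]

a₀ = ⌊√59⌋ = 7.
With m₀=0, d₀=1 and mₖ₊₁ = dₖaₖ − mₖ, dₖ₊₁ = (n − mₖ₊₁²)/dₖ, aₖ₊₁ = ⌊(a₀+mₖ₊₁)/dₖ₊₁⌋:
  k=1: m=7, d=10, a=1
  k=2: m=3, d=5, a=2
  k=3: m=7, d=2, a=7
  k=4: m=7, d=5, a=2
  k=5: m=3, d=10, a=1
  k=6: m=7, d=1, a=14
d=1 and a=2a₀=14 at k=6, so the next step gives (m, d) = (7, 10) again — its k=1 value — and the period has length 6.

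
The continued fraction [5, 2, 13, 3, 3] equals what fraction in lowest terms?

1513/276

Using pₖ = aₖpₖ₋₁ + pₖ₋₂ and qₖ = aₖqₖ₋₁ + qₖ₋₂:
  k=0: a=5, p=5, q=1
  k=1: a=2, p=11, q=2
  k=2: a=13, p=148, q=27
  k=3: a=3, p=455, q=83
  k=4: a=3, p=1513, q=276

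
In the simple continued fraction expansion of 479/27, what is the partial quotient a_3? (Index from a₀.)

1

479 = 17·27 + 20   →  a_0 = 17
27 = 1·20 + 7   →  a_1 = 1
20 = 2·7 + 6   →  a_2 = 2
7 = 1·6 + 1   →  a_3 = 1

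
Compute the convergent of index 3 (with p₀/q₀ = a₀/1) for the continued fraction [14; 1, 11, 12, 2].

2163/145

Using pₖ = aₖpₖ₋₁ + pₖ₋₂, qₖ = aₖqₖ₋₁ + qₖ₋₂ (with p₋₁=1, p₋₂=0, q₋₁=0, q₋₂=1):
  k=0: a=14, p=14, q=1
  k=1: a=1, p=15, q=1
  k=2: a=11, p=179, q=12
  k=3: a=12, p=2163, q=145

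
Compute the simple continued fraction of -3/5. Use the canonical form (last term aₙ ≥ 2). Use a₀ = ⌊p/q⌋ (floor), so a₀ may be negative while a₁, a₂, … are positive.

[-1; 2, 2]

-3 = -1×5 + 2
5 = 2×2 + 1
2 = 2×1 + 0  (stop)
So -3/5 = [-1; 2, 2].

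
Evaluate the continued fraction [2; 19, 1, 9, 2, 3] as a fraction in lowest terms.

Using pₖ = aₖpₖ₋₁ + pₖ₋₂ and qₖ = aₖqₖ₋₁ + qₖ₋₂:
  k=0: a=2, p=2, q=1
  k=1: a=19, p=39, q=19
  k=2: a=1, p=41, q=20
  k=3: a=9, p=408, q=199
  k=4: a=2, p=857, q=418
  k=5: a=3, p=2979, q=1453

2979/1453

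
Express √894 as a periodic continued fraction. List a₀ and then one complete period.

a₀ = ⌊√894⌋ = 29.
With m₀=0, d₀=1 and mₖ₊₁ = dₖaₖ − mₖ, dₖ₊₁ = (n − mₖ₊₁²)/dₖ, aₖ₊₁ = ⌊(a₀+mₖ₊₁)/dₖ₊₁⌋:
  k=1: m=29, d=53, a=1
  k=2: m=24, d=6, a=8
  k=3: m=24, d=53, a=1
  k=4: m=29, d=1, a=58
d=1 and a=2a₀=58 at k=4, so the next step gives (m, d) = (29, 53) again — its k=1 value — and the period has length 4.

[29; 1, 8, 1, 58]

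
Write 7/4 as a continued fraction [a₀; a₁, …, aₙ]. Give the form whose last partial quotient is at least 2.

[1; 1, 3]

7 = 1·4 + 3
4 = 1·3 + 1
3 = 3·1 + 0  (stop)
So 7/4 = [1; 1, 3].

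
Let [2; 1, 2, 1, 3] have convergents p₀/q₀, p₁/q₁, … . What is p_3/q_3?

11/4

Using pₖ = aₖpₖ₋₁ + pₖ₋₂, qₖ = aₖqₖ₋₁ + qₖ₋₂ (with p₋₁=1, p₋₂=0, q₋₁=0, q₋₂=1):
  k=0: a=2, p=2, q=1
  k=1: a=1, p=3, q=1
  k=2: a=2, p=8, q=3
  k=3: a=1, p=11, q=4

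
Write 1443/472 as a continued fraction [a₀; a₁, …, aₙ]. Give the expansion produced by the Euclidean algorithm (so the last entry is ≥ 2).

1443 = 3·472 + 27
472 = 17·27 + 13
27 = 2·13 + 1
13 = 13·1 + 0  (stop)
So 1443/472 = [3; 17, 2, 13].

[3; 17, 2, 13]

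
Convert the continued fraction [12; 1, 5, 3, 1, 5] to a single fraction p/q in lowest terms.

Fold from the inside: start with 5/1.
  1 + 1/5 = 6/5
  3 + 5/6 = 23/6
  5 + 6/23 = 121/23
  1 + 23/121 = 144/121
  12 + 121/144 = 1849/144

1849/144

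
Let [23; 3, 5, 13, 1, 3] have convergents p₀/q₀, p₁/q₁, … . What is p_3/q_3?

4919/211

Using pₖ = aₖpₖ₋₁ + pₖ₋₂, qₖ = aₖqₖ₋₁ + qₖ₋₂ (with p₋₁=1, p₋₂=0, q₋₁=0, q₋₂=1):
  k=0: a=23, p=23, q=1
  k=1: a=3, p=70, q=3
  k=2: a=5, p=373, q=16
  k=3: a=13, p=4919, q=211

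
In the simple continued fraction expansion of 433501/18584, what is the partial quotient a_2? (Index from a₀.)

433501 = 23·18584 + 6069   →  a_0 = 23
18584 = 3·6069 + 377   →  a_1 = 3
6069 = 16·377 + 37   →  a_2 = 16

16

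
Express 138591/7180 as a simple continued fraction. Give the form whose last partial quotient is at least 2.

138591 = 19×7180 + 2171
7180 = 3×2171 + 667
2171 = 3×667 + 170
667 = 3×170 + 157
170 = 1×157 + 13
157 = 12×13 + 1
13 = 13×1 + 0  (stop)
So 138591/7180 = [19; 3, 3, 3, 1, 12, 13].

[19; 3, 3, 3, 1, 12, 13]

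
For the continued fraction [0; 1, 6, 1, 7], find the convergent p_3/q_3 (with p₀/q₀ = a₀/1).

Using pₖ = aₖpₖ₋₁ + pₖ₋₂, qₖ = aₖqₖ₋₁ + qₖ₋₂ (with p₋₁=1, p₋₂=0, q₋₁=0, q₋₂=1):
  k=0: a=0, p=0, q=1
  k=1: a=1, p=1, q=1
  k=2: a=6, p=6, q=7
  k=3: a=1, p=7, q=8

7/8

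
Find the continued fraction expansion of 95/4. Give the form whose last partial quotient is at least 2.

[23; 1, 3]

95 = 23*4 + 3
4 = 1*3 + 1
3 = 3*1 + 0  (stop)
So 95/4 = [23; 1, 3].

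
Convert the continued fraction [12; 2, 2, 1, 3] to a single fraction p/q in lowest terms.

323/26

Using pₖ = aₖpₖ₋₁ + pₖ₋₂ and qₖ = aₖqₖ₋₁ + qₖ₋₂:
  k=0: a=12, p=12, q=1
  k=1: a=2, p=25, q=2
  k=2: a=2, p=62, q=5
  k=3: a=1, p=87, q=7
  k=4: a=3, p=323, q=26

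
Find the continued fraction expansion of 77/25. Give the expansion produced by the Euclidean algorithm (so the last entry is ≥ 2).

[3; 12, 2]

77 = 3×25 + 2
25 = 12×2 + 1
2 = 2×1 + 0  (stop)
So 77/25 = [3; 12, 2].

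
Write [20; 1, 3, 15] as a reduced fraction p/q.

1266/61

Fold from the inside: start with 15/1.
  3 + 1/15 = 46/15
  1 + 15/46 = 61/46
  20 + 46/61 = 1266/61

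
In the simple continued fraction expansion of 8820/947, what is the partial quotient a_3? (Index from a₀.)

8820 = 9·947 + 297   →  a_0 = 9
947 = 3·297 + 56   →  a_1 = 3
297 = 5·56 + 17   →  a_2 = 5
56 = 3·17 + 5   →  a_3 = 3

3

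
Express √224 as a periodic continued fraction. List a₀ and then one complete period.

[14; 1, 28]

a₀ = ⌊√224⌋ = 14.
With m₀=0, d₀=1 and mₖ₊₁ = dₖaₖ − mₖ, dₖ₊₁ = (n − mₖ₊₁²)/dₖ, aₖ₊₁ = ⌊(a₀+mₖ₊₁)/dₖ₊₁⌋:
  k=1: m=14, d=28, a=1
  k=2: m=14, d=1, a=28
d=1 and a=2a₀=28 at k=2, so the next step gives (m, d) = (14, 28) again — its k=1 value — and the period has length 2.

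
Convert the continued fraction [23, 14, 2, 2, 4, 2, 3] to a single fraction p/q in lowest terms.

56174/2435

Fold from the inside: start with 3/1.
  2 + 1/3 = 7/3
  4 + 3/7 = 31/7
  2 + 7/31 = 69/31
  2 + 31/69 = 169/69
  14 + 69/169 = 2435/169
  23 + 169/2435 = 56174/2435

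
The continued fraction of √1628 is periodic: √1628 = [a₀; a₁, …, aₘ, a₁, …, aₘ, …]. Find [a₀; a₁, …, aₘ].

a₀ = ⌊√1628⌋ = 40.
With m₀=0, d₀=1 and mₖ₊₁ = dₖaₖ − mₖ, dₖ₊₁ = (n − mₖ₊₁²)/dₖ, aₖ₊₁ = ⌊(a₀+mₖ₊₁)/dₖ₊₁⌋:
  k=1: m=40, d=28, a=2
  k=2: m=16, d=49, a=1
  k=3: m=33, d=11, a=6
  k=4: m=33, d=49, a=1
  k=5: m=16, d=28, a=2
  k=6: m=40, d=1, a=80
d=1 and a=2a₀=80 at k=6, so the next step gives (m, d) = (40, 28) again — its k=1 value — and the period has length 6.

[40; 2, 1, 6, 1, 2, 80]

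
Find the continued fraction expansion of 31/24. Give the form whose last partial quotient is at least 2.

31 = 1*24 + 7
24 = 3*7 + 3
7 = 2*3 + 1
3 = 3*1 + 0  (stop)
So 31/24 = [1; 3, 2, 3].

[1; 3, 2, 3]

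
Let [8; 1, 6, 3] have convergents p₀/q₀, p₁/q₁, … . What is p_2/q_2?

Using pₖ = aₖpₖ₋₁ + pₖ₋₂, qₖ = aₖqₖ₋₁ + qₖ₋₂ (with p₋₁=1, p₋₂=0, q₋₁=0, q₋₂=1):
  k=0: a=8, p=8, q=1
  k=1: a=1, p=9, q=1
  k=2: a=6, p=62, q=7

62/7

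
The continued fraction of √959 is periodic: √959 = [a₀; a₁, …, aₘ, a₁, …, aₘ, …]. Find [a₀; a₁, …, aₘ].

[30; 1, 29, 1, 60]

a₀ = ⌊√959⌋ = 30.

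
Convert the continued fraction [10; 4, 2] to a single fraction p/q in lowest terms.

92/9

Fold from the inside: start with 2/1.
  4 + 1/2 = 9/2
  10 + 2/9 = 92/9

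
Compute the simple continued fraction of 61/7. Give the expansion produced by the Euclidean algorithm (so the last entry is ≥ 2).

61 = 8*7 + 5
7 = 1*5 + 2
5 = 2*2 + 1
2 = 2*1 + 0  (stop)
So 61/7 = [8; 1, 2, 2].

[8; 1, 2, 2]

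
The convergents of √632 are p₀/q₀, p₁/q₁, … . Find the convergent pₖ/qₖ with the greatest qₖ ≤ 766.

√632 = [25; 7, 6, 7, 50, …] (period length 4).
Convergents:
  p_0/q_0 = 25/1
  p_1/q_1 = 176/7
  p_2/q_2 = 1081/43
  p_3/q_3 = 7743/308
  p_4/q_4 = 388231/15443
q_3 = 308 ≤ 766 < 15443 = q_4, so the answer is 7743/308.

7743/308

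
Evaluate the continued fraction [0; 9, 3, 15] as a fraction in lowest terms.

46/429

Fold from the inside: start with 15/1.
  3 + 1/15 = 46/15
  9 + 15/46 = 429/46
  0 + 46/429 = 46/429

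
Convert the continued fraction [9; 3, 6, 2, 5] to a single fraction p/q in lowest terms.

2087/224

Using pₖ = aₖpₖ₋₁ + pₖ₋₂ and qₖ = aₖqₖ₋₁ + qₖ₋₂:
  k=0: a=9, p=9, q=1
  k=1: a=3, p=28, q=3
  k=2: a=6, p=177, q=19
  k=3: a=2, p=382, q=41
  k=4: a=5, p=2087, q=224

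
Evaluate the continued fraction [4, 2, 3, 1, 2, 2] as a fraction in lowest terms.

262/59

Fold from the inside: start with 2/1.
  2 + 1/2 = 5/2
  1 + 2/5 = 7/5
  3 + 5/7 = 26/7
  2 + 7/26 = 59/26
  4 + 26/59 = 262/59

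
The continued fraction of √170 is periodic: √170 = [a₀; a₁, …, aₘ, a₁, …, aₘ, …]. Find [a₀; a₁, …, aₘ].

[13; 26]

a₀ = ⌊√170⌋ = 13.
With m₀=0, d₀=1 and mₖ₊₁ = dₖaₖ − mₖ, dₖ₊₁ = (n − mₖ₊₁²)/dₖ, aₖ₊₁ = ⌊(a₀+mₖ₊₁)/dₖ₊₁⌋:
  k=1: m=13, d=1, a=26
d=1 and a=2a₀=26 at k=1, so the next step gives (m, d) = (13, 1) again — its k=1 value — and the period has length 1.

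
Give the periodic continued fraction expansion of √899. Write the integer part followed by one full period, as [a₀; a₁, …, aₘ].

a₀ = ⌊√899⌋ = 29.

[29; 1, 58]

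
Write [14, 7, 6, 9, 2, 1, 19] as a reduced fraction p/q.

Using pₖ = aₖpₖ₋₁ + pₖ₋₂ and qₖ = aₖqₖ₋₁ + qₖ₋₂:
  k=0: a=14, p=14, q=1
  k=1: a=7, p=99, q=7
  k=2: a=6, p=608, q=43
  k=3: a=9, p=5571, q=394
  k=4: a=2, p=11750, q=831
  k=5: a=1, p=17321, q=1225
  k=6: a=19, p=340849, q=24106

340849/24106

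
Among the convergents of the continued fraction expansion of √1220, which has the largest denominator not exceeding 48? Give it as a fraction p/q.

489/14

√1220 = [34; 1, 12, 1, 68, …] (period length 4).
Convergents:
  p_0/q_0 = 34/1
  p_1/q_1 = 35/1
  p_2/q_2 = 454/13
  p_3/q_3 = 489/14
  p_4/q_4 = 33706/965
q_3 = 14 ≤ 48 < 965 = q_4, so the answer is 489/14.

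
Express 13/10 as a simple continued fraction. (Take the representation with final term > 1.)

[1; 3, 3]

13 = 1*10 + 3
10 = 3*3 + 1
3 = 3*1 + 0  (stop)
So 13/10 = [1; 3, 3].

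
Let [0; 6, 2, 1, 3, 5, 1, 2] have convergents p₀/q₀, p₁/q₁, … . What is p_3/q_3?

Using pₖ = aₖpₖ₋₁ + pₖ₋₂, qₖ = aₖqₖ₋₁ + qₖ₋₂ (with p₋₁=1, p₋₂=0, q₋₁=0, q₋₂=1):
  k=0: a=0, p=0, q=1
  k=1: a=6, p=1, q=6
  k=2: a=2, p=2, q=13
  k=3: a=1, p=3, q=19

3/19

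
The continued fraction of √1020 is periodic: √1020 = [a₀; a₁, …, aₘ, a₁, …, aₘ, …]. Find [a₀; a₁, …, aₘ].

a₀ = ⌊√1020⌋ = 31.
With m₀=0, d₀=1 and mₖ₊₁ = dₖaₖ − mₖ, dₖ₊₁ = (n − mₖ₊₁²)/dₖ, aₖ₊₁ = ⌊(a₀+mₖ₊₁)/dₖ₊₁⌋:
  k=1: m=31, d=59, a=1
  k=2: m=28, d=4, a=14
  k=3: m=28, d=59, a=1
  k=4: m=31, d=1, a=62
d=1 and a=2a₀=62 at k=4, so the next step gives (m, d) = (31, 59) again — its k=1 value — and the period has length 4.

[31; 1, 14, 1, 62]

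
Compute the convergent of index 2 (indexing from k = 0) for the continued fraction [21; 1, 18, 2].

417/19

Using pₖ = aₖpₖ₋₁ + pₖ₋₂, qₖ = aₖqₖ₋₁ + qₖ₋₂ (with p₋₁=1, p₋₂=0, q₋₁=0, q₋₂=1):
  k=0: a=21, p=21, q=1
  k=1: a=1, p=22, q=1
  k=2: a=18, p=417, q=19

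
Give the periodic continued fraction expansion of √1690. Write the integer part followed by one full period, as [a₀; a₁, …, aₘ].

[41; 9, 8, 9, 82]

a₀ = ⌊√1690⌋ = 41.
With m₀=0, d₀=1 and mₖ₊₁ = dₖaₖ − mₖ, dₖ₊₁ = (n − mₖ₊₁²)/dₖ, aₖ₊₁ = ⌊(a₀+mₖ₊₁)/dₖ₊₁⌋:
  k=1: m=41, d=9, a=9
  k=2: m=40, d=10, a=8
  k=3: m=40, d=9, a=9
  k=4: m=41, d=1, a=82
d=1 and a=2a₀=82 at k=4, so the next step gives (m, d) = (41, 9) again — its k=1 value — and the period has length 4.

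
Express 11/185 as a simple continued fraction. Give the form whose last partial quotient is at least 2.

11 = 0·185 + 11
185 = 16·11 + 9
11 = 1·9 + 2
9 = 4·2 + 1
2 = 2·1 + 0  (stop)
So 11/185 = [0; 16, 1, 4, 2].

[0; 16, 1, 4, 2]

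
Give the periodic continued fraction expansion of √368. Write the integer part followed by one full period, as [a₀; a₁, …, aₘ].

[19; 5, 2, 5, 38]

a₀ = ⌊√368⌋ = 19.
With m₀=0, d₀=1 and mₖ₊₁ = dₖaₖ − mₖ, dₖ₊₁ = (n − mₖ₊₁²)/dₖ, aₖ₊₁ = ⌊(a₀+mₖ₊₁)/dₖ₊₁⌋:
  k=1: m=19, d=7, a=5
  k=2: m=16, d=16, a=2
  k=3: m=16, d=7, a=5
  k=4: m=19, d=1, a=38
d=1 and a=2a₀=38 at k=4, so the next step gives (m, d) = (19, 7) again — its k=1 value — and the period has length 4.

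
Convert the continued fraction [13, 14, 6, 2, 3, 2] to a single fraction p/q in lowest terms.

Fold from the inside: start with 2/1.
  3 + 1/2 = 7/2
  2 + 2/7 = 16/7
  6 + 7/16 = 103/16
  14 + 16/103 = 1458/103
  13 + 103/1458 = 19057/1458

19057/1458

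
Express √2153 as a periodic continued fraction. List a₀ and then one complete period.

a₀ = ⌊√2153⌋ = 46.
With m₀=0, d₀=1 and mₖ₊₁ = dₖaₖ − mₖ, dₖ₊₁ = (n − mₖ₊₁²)/dₖ, aₖ₊₁ = ⌊(a₀+mₖ₊₁)/dₖ₊₁⌋:
  k=1: m=46, d=37, a=2
  k=2: m=28, d=37, a=2
  k=3: m=46, d=1, a=92
d=1 and a=2a₀=92 at k=3, so the next step gives (m, d) = (46, 37) again — its k=1 value — and the period has length 3.

[46; 2, 2, 92]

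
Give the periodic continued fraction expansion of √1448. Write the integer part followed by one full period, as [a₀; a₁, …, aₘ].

a₀ = ⌊√1448⌋ = 38.

[38; 19, 76]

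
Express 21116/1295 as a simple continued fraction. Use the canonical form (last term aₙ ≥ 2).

[16; 3, 3, 1, 2, 2, 1, 10]

21116 = 16·1295 + 396
1295 = 3·396 + 107
396 = 3·107 + 75
107 = 1·75 + 32
75 = 2·32 + 11
32 = 2·11 + 10
11 = 1·10 + 1
10 = 10·1 + 0  (stop)
So 21116/1295 = [16; 3, 3, 1, 2, 2, 1, 10].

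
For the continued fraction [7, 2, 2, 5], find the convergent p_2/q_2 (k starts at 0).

37/5

Using pₖ = aₖpₖ₋₁ + pₖ₋₂, qₖ = aₖqₖ₋₁ + qₖ₋₂ (with p₋₁=1, p₋₂=0, q₋₁=0, q₋₂=1):
  k=0: a=7, p=7, q=1
  k=1: a=2, p=15, q=2
  k=2: a=2, p=37, q=5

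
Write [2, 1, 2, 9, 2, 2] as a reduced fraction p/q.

391/146

Using pₖ = aₖpₖ₋₁ + pₖ₋₂ and qₖ = aₖqₖ₋₁ + qₖ₋₂:
  k=0: a=2, p=2, q=1
  k=1: a=1, p=3, q=1
  k=2: a=2, p=8, q=3
  k=3: a=9, p=75, q=28
  k=4: a=2, p=158, q=59
  k=5: a=2, p=391, q=146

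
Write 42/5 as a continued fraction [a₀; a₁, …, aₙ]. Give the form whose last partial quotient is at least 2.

[8; 2, 2]

42 = 8·5 + 2
5 = 2·2 + 1
2 = 2·1 + 0  (stop)
So 42/5 = [8; 2, 2].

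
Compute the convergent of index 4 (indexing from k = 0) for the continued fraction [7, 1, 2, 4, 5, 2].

523/68

Using pₖ = aₖpₖ₋₁ + pₖ₋₂, qₖ = aₖqₖ₋₁ + qₖ₋₂ (with p₋₁=1, p₋₂=0, q₋₁=0, q₋₂=1):
  k=0: a=7, p=7, q=1
  k=1: a=1, p=8, q=1
  k=2: a=2, p=23, q=3
  k=3: a=4, p=100, q=13
  k=4: a=5, p=523, q=68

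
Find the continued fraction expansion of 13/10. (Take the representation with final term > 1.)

[1; 3, 3]

13 = 1·10 + 3
10 = 3·3 + 1
3 = 3·1 + 0  (stop)
So 13/10 = [1; 3, 3].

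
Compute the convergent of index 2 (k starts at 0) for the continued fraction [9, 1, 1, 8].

Using pₖ = aₖpₖ₋₁ + pₖ₋₂, qₖ = aₖqₖ₋₁ + qₖ₋₂ (with p₋₁=1, p₋₂=0, q₋₁=0, q₋₂=1):
  k=0: a=9, p=9, q=1
  k=1: a=1, p=10, q=1
  k=2: a=1, p=19, q=2

19/2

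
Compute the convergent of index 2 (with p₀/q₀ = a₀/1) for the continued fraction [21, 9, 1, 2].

Using pₖ = aₖpₖ₋₁ + pₖ₋₂, qₖ = aₖqₖ₋₁ + qₖ₋₂ (with p₋₁=1, p₋₂=0, q₋₁=0, q₋₂=1):
  k=0: a=21, p=21, q=1
  k=1: a=9, p=190, q=9
  k=2: a=1, p=211, q=10

211/10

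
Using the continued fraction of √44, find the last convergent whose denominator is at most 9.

53/8

√44 = [6; 1, 1, 1, 2, 1, 1, 1, 12, …] (period length 8).
Convergents:
  p_0/q_0 = 6/1
  p_1/q_1 = 7/1
  p_2/q_2 = 13/2
  p_3/q_3 = 20/3
  p_4/q_4 = 53/8
  p_5/q_5 = 73/11
q_4 = 8 ≤ 9 < 11 = q_5, so the answer is 53/8.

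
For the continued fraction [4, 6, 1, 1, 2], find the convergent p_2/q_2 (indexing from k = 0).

Using pₖ = aₖpₖ₋₁ + pₖ₋₂, qₖ = aₖqₖ₋₁ + qₖ₋₂ (with p₋₁=1, p₋₂=0, q₋₁=0, q₋₂=1):
  k=0: a=4, p=4, q=1
  k=1: a=6, p=25, q=6
  k=2: a=1, p=29, q=7

29/7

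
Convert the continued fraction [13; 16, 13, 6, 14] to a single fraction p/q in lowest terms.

234976/17989

Fold from the inside: start with 14/1.
  6 + 1/14 = 85/14
  13 + 14/85 = 1119/85
  16 + 85/1119 = 17989/1119
  13 + 1119/17989 = 234976/17989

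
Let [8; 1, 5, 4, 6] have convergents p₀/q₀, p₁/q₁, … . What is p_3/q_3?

221/25

Using pₖ = aₖpₖ₋₁ + pₖ₋₂, qₖ = aₖqₖ₋₁ + qₖ₋₂ (with p₋₁=1, p₋₂=0, q₋₁=0, q₋₂=1):
  k=0: a=8, p=8, q=1
  k=1: a=1, p=9, q=1
  k=2: a=5, p=53, q=6
  k=3: a=4, p=221, q=25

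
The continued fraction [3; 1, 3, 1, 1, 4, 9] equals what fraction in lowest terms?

Fold from the inside: start with 9/1.
  4 + 1/9 = 37/9
  1 + 9/37 = 46/37
  1 + 37/46 = 83/46
  3 + 46/83 = 295/83
  1 + 83/295 = 378/295
  3 + 295/378 = 1429/378

1429/378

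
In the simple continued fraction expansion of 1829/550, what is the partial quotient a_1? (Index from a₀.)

1829 = 3·550 + 179   →  a_0 = 3
550 = 3·179 + 13   →  a_1 = 3

3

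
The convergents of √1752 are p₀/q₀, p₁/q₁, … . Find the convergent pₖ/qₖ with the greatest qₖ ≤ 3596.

√1752 = [41; 1, 5, 1, 82, …] (period length 4).
Convergents:
  p_0/q_0 = 41/1
  p_1/q_1 = 42/1
  p_2/q_2 = 251/6
  p_3/q_3 = 293/7
  p_4/q_4 = 24277/580
  p_5/q_5 = 24570/587
  p_6/q_6 = 147127/3515
  p_7/q_7 = 171697/4102
q_6 = 3515 ≤ 3596 < 4102 = q_7, so the answer is 147127/3515.

147127/3515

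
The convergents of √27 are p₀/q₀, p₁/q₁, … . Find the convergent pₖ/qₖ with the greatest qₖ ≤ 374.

1351/260

√27 = [5; 5, 10, …] (period length 2).
Convergents:
  p_0/q_0 = 5/1
  p_1/q_1 = 26/5
  p_2/q_2 = 265/51
  p_3/q_3 = 1351/260
  p_4/q_4 = 13775/2651
q_3 = 260 ≤ 374 < 2651 = q_4, so the answer is 1351/260.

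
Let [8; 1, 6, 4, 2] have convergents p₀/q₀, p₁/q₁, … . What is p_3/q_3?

257/29

Using pₖ = aₖpₖ₋₁ + pₖ₋₂, qₖ = aₖqₖ₋₁ + qₖ₋₂ (with p₋₁=1, p₋₂=0, q₋₁=0, q₋₂=1):
  k=0: a=8, p=8, q=1
  k=1: a=1, p=9, q=1
  k=2: a=6, p=62, q=7
  k=3: a=4, p=257, q=29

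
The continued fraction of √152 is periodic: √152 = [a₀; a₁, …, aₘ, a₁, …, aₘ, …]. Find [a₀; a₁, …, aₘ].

[12; 3, 24]

a₀ = ⌊√152⌋ = 12.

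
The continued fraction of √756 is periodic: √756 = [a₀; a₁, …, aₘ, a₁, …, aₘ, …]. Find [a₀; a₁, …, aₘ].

a₀ = ⌊√756⌋ = 27.

[27; 2, 54]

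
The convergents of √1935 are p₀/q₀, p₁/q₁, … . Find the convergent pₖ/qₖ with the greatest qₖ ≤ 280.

3871/88

√1935 = [43; 1, 86, …] (period length 2).
Convergents:
  p_0/q_0 = 43/1
  p_1/q_1 = 44/1
  p_2/q_2 = 3827/87
  p_3/q_3 = 3871/88
  p_4/q_4 = 336733/7655
q_3 = 88 ≤ 280 < 7655 = q_4, so the answer is 3871/88.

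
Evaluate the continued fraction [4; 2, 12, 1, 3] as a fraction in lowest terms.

Fold from the inside: start with 3/1.
  1 + 1/3 = 4/3
  12 + 3/4 = 51/4
  2 + 4/51 = 106/51
  4 + 51/106 = 475/106

475/106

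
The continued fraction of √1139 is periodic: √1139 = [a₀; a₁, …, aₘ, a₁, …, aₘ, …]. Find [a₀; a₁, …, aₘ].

[33; 1, 2, 1, 66]

a₀ = ⌊√1139⌋ = 33.
With m₀=0, d₀=1 and mₖ₊₁ = dₖaₖ − mₖ, dₖ₊₁ = (n − mₖ₊₁²)/dₖ, aₖ₊₁ = ⌊(a₀+mₖ₊₁)/dₖ₊₁⌋:
  k=1: m=33, d=50, a=1
  k=2: m=17, d=17, a=2
  k=3: m=17, d=50, a=1
  k=4: m=33, d=1, a=66
d=1 and a=2a₀=66 at k=4, so the next step gives (m, d) = (33, 50) again — its k=1 value — and the period has length 4.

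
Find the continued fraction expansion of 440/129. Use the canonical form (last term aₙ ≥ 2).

440 = 3×129 + 53
129 = 2×53 + 23
53 = 2×23 + 7
23 = 3×7 + 2
7 = 3×2 + 1
2 = 2×1 + 0  (stop)
So 440/129 = [3; 2, 2, 3, 3, 2].

[3; 2, 2, 3, 3, 2]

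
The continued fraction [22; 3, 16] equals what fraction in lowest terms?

Using pₖ = aₖpₖ₋₁ + pₖ₋₂ and qₖ = aₖqₖ₋₁ + qₖ₋₂:
  k=0: a=22, p=22, q=1
  k=1: a=3, p=67, q=3
  k=2: a=16, p=1094, q=49

1094/49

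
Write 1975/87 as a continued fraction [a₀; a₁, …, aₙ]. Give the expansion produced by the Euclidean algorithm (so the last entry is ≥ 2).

[22; 1, 2, 2, 1, 8]

1975 = 22×87 + 61
87 = 1×61 + 26
61 = 2×26 + 9
26 = 2×9 + 8
9 = 1×8 + 1
8 = 8×1 + 0  (stop)
So 1975/87 = [22; 1, 2, 2, 1, 8].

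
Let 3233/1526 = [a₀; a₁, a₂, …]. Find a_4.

8

3233 = 2·1526 + 181   →  a_0 = 2
1526 = 8·181 + 78   →  a_1 = 8
181 = 2·78 + 25   →  a_2 = 2
78 = 3·25 + 3   →  a_3 = 3
25 = 8·3 + 1   →  a_4 = 8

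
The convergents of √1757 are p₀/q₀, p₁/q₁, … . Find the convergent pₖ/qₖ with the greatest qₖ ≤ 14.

√1757 = [41; 1, 10, 1, 82, …] (period length 4).
Convergents:
  p_0/q_0 = 41/1
  p_1/q_1 = 42/1
  p_2/q_2 = 461/11
  p_3/q_3 = 503/12
  p_4/q_4 = 41707/995
q_3 = 12 ≤ 14 < 995 = q_4, so the answer is 503/12.

503/12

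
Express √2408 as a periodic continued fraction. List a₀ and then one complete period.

[49; 14, 98]

a₀ = ⌊√2408⌋ = 49.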